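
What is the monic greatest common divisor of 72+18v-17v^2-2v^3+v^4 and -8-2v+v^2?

-8-2v+v^2

By polynomial division,
  v^4-2v^3-17v^2+18v+72 = (v^2-9)(v^2-2v-8) + (0)
The last nonzero remainder v^2-2v-8 is already monic.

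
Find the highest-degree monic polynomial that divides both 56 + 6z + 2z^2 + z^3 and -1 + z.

1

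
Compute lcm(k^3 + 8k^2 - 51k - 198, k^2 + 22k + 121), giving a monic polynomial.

k^4 + 19k^3 + 37k^2 - 759k - 2178

Repeated division with remainder:
  k^3 + 8k^2 - 51k - 198 = (k - 14)(k^2 + 22k + 121) + (136k + 1496)
  k^2 + 22k + 121 = ((1/136)k + 11/136)(136k + 1496) + (0)
Last nonzero remainder: 136k + 1496. Dividing through by 136 gives the monic gcd k + 11.
Then lcm(f, g) = f·g / gcd(f, g); expanding and making the result monic gives the answer.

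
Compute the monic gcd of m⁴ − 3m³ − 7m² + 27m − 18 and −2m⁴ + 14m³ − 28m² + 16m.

By polynomial division,
  m⁴ − 3m³ − 7m² + 27m − 18 = (−1/2)(−2m⁴ + 14m³ − 28m² + 16m) + (4m³ − 21m² + 35m − 18)
  −2m⁴ + 14m³ − 28m² + 16m = (−(1/2)m + 7/8)(4m³ − 21m² + 35m − 18) + ((63/8)m² − (189/8)m + 63/4)
  4m³ − 21m² + 35m − 18 = ((32/63)m − 8/7)((63/8)m² − (189/8)m + 63/4) + (0)
Last nonzero remainder: (63/8)m² − (189/8)m + 63/4. Dividing through by 63/8 gives the monic gcd m² − 3m + 2.

m² − 3m + 2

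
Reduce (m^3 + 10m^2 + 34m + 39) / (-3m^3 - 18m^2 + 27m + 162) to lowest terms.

Repeated division with remainder:
  m^3 + 10m^2 + 34m + 39 = (-1/3)(-3m^3 - 18m^2 + 27m + 162) + (4m^2 + 43m + 93)
  -3m^3 - 18m^2 + 27m + 162 = (-(3/4)m + 57/16)(4m^2 + 43m + 93) + (-(903/16)m - 2709/16)
  4m^2 + 43m + 93 = (-(64/903)m - 496/903)(-(903/16)m - 2709/16) + (0)
Last nonzero remainder: -(903/16)m - 2709/16. Dividing through by -903/16 gives the monic gcd m + 3.
Cancel m + 3 from numerator and denominator to get the reduced form.

(-m^2 - 7m - 13)/(3m^2 + 9m - 54)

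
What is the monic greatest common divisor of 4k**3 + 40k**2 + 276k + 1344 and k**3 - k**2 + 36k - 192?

Apply the Euclidean algorithm:
  4k**3 + 40k**2 + 276k + 1344 = (4)(k**3 - k**2 + 36k - 192) + (44k**2 + 132k + 2112)
  k**3 - k**2 + 36k - 192 = ((1/44)k - 1/11)(44k**2 + 132k + 2112) + (0)
Last nonzero remainder: 44k**2 + 132k + 2112. Dividing through by 44 gives the monic gcd k**2 + 3k + 48.

k**2 + 3k + 48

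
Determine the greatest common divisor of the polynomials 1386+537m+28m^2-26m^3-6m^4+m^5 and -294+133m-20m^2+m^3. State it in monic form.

By polynomial division,
  m^5-6m^4-26m^3+28m^2+537m+1386 = (m^2+14m+121)(m^3-20m^2+133m-294) + (880m^2-11440m+36960)
  m^3-20m^2+133m-294 = ((1/880)m-7/880)(880m^2-11440m+36960) + (0)
Last nonzero remainder: 880m^2-11440m+36960. Dividing through by 880 gives the monic gcd m^2-13m+42.

42-13m+m^2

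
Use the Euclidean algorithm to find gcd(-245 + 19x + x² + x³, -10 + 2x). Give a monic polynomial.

Euclidean algorithm in ℚ[x]:
  x³ + x² + 19x - 245 = ((1/2)x² + 3x + 49/2)(2x - 10) + (0)
Last nonzero remainder: 2x - 10. Dividing through by 2 gives the monic gcd x - 5.

-5 + x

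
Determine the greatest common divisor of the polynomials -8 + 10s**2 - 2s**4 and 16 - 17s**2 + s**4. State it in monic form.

Repeated division with remainder:
  -2s**4 + 10s**2 - 8 = (-2)(s**4 - 17s**2 + 16) + (-24s**2 + 24)
  s**4 - 17s**2 + 16 = (-(1/24)s**2 + 2/3)(-24s**2 + 24) + (0)
Last nonzero remainder: -24s**2 + 24. Dividing through by -24 gives the monic gcd s**2 - 1.

-1 + s**2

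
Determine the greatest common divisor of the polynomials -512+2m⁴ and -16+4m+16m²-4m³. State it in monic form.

-4+m

Apply the Euclidean algorithm:
  2m⁴-512 = (-(1/2)m-2)(-4m³+16m²+4m-16) + (34m²-544)
  -4m³+16m²+4m-16 = (-(2/17)m+8/17)(34m²-544) + (-60m+240)
  34m²-544 = (-(17/30)m-34/15)(-60m+240) + (0)
Last nonzero remainder: -60m+240. Dividing through by -60 gives the monic gcd m-4.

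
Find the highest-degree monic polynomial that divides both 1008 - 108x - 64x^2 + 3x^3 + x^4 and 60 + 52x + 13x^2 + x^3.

6 + x

By polynomial division,
  x^4 + 3x^3 - 64x^2 - 108x + 1008 = (x - 10)(x^3 + 13x^2 + 52x + 60) + (14x^2 + 352x + 1608)
  x^3 + 13x^2 + 52x + 60 = ((1/14)x - 85/98)(14x^2 + 352x + 1608) + ((11880/49)x + 71280/49)
  14x^2 + 352x + 1608 = ((343/5940)x + 3283/2970)((11880/49)x + 71280/49) + (0)
Last nonzero remainder: (11880/49)x + 71280/49. Dividing through by 11880/49 gives the monic gcd x + 6.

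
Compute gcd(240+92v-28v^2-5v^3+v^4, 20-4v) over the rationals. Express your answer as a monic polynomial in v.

-5+v

Repeated division with remainder:
  v^4-5v^3-28v^2+92v+240 = (-(1/4)v^3+7v+12)(-4v+20) + (0)
Last nonzero remainder: -4v+20. Dividing through by -4 gives the monic gcd v-5.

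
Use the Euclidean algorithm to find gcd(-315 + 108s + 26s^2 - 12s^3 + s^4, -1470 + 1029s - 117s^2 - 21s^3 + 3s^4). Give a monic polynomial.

Repeated division with remainder:
  s^4 - 12s^3 + 26s^2 + 108s - 315 = (1/3)(3s^4 - 21s^3 - 117s^2 + 1029s - 1470) + (-5s^3 + 65s^2 - 235s + 175)
  3s^4 - 21s^3 - 117s^2 + 1029s - 1470 = (-(3/5)s - 18/5)(-5s^3 + 65s^2 - 235s + 175) + (-24s^2 + 288s - 840)
  -5s^3 + 65s^2 - 235s + 175 = ((5/24)s - 5/24)(-24s^2 + 288s - 840) + (0)
Last nonzero remainder: -24s^2 + 288s - 840. Dividing through by -24 gives the monic gcd s^2 - 12s + 35.

35 - 12s + s^2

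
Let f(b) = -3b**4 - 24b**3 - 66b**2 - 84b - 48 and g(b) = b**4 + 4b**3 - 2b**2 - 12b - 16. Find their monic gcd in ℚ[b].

Euclidean algorithm in ℚ[b]:
  -3b**4 - 24b**3 - 66b**2 - 84b - 48 = (-3)(b**4 + 4b**3 - 2b**2 - 12b - 16) + (-12b**3 - 72b**2 - 120b - 96)
  b**4 + 4b**3 - 2b**2 - 12b - 16 = (-(1/12)b + 1/6)(-12b**3 - 72b**2 - 120b - 96) + (0)
Last nonzero remainder: -12b**3 - 72b**2 - 120b - 96. Dividing through by -12 gives the monic gcd b**3 + 6b**2 + 10b + 8.

b**3 + 6b**2 + 10b + 8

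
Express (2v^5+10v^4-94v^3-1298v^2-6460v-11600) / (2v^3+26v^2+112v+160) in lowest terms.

(v^3-4v^2-31v-290)/(v+4)

Repeated division with remainder:
  2v^5+10v^4-94v^3-1298v^2-6460v-11600 = (v^2-8v+1)(2v^3+26v^2+112v+160) + (-588v^2-5292v-11760)
  2v^3+26v^2+112v+160 = (-(1/294)v-2/147)(-588v^2-5292v-11760) + (0)
Last nonzero remainder: -588v^2-5292v-11760. Dividing through by -588 gives the monic gcd v^2+9v+20.
Cancel v^2+9v+20 from numerator and denominator to get the reduced form.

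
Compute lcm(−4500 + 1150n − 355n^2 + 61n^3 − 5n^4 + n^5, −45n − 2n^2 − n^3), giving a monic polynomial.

−4500n + 1150n^2 − 355n^3 + 61n^4 − 5n^5 + n^6

Euclidean algorithm in ℚ[n]:
  n^5 − 5n^4 + 61n^3 − 355n^2 + 1150n − 4500 = (−n^2 + 7n − 30)(−n^3 − 2n^2 − 45n) + (−100n^2 − 200n − 4500)
  −n^3 − 2n^2 − 45n = ((1/100)n)(−100n^2 − 200n − 4500) + (0)
Last nonzero remainder: −100n^2 − 200n − 4500. Dividing through by −100 gives the monic gcd n^2 + 2n + 45.
Then lcm(f, g) = f·g / gcd(f, g); expanding and making the result monic gives the answer.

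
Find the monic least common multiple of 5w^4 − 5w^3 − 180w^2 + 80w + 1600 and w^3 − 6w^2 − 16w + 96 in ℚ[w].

Repeated division with remainder:
  5w^4 − 5w^3 − 180w^2 + 80w + 1600 = (5w + 25)(w^3 − 6w^2 − 16w + 96) + (50w^2 − 800)
  w^3 − 6w^2 − 16w + 96 = ((1/50)w − 3/25)(50w^2 − 800) + (0)
Last nonzero remainder: 50w^2 − 800. Dividing through by 50 gives the monic gcd w^2 − 16.
Then lcm(f, g) = f·g / gcd(f, g); expanding and making the result monic gives the answer.

w^5 − 7w^4 − 30w^3 + 232w^2 + 224w − 1920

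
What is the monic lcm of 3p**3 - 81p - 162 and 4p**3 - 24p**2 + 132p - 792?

By polynomial division,
  3p**3 - 81p - 162 = (3/4)(4p**3 - 24p**2 + 132p - 792) + (18p**2 - 180p + 432)
  4p**3 - 24p**2 + 132p - 792 = ((2/9)p + 8/9)(18p**2 - 180p + 432) + (196p - 1176)
  18p**2 - 180p + 432 = ((9/98)p - 18/49)(196p - 1176) + (0)
Last nonzero remainder: 196p - 1176. Dividing through by 196 gives the monic gcd p - 6.
Then lcm(f, g) = f·g / gcd(f, g); expanding and making the result monic gives the answer.

p**5 + 6p**3 - 54p**2 - 891p - 1782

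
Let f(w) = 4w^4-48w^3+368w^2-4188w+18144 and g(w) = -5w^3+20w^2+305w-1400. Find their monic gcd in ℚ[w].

w-7

Apply the Euclidean algorithm:
  4w^4-48w^3+368w^2-4188w+18144 = (-(4/5)w+32/5)(-5w^3+20w^2+305w-1400) + (484w^2-7260w+27104)
  -5w^3+20w^2+305w-1400 = (-(5/484)w-5/44)(484w^2-7260w+27104) + (-240w+1680)
  484w^2-7260w+27104 = (-(121/60)w+242/15)(-240w+1680) + (0)
Last nonzero remainder: -240w+1680. Dividing through by -240 gives the monic gcd w-7.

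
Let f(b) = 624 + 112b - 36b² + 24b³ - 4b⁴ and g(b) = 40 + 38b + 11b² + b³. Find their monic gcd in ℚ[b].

Apply the Euclidean algorithm:
  -4b⁴ + 24b³ - 36b² + 112b + 624 = (-4b + 68)(b³ + 11b² + 38b + 40) + (-632b² - 2312b - 2096)
  b³ + 11b² + 38b + 40 = (-(1/632)b - 145/12482)(-632b² - 2312b - 2096) + ((48840/6241)b + 97680/6241)
  -632b² - 2312b - 2096 = (-(493039/6105)b - 817571/6105)((48840/6241)b + 97680/6241) + (0)
Last nonzero remainder: (48840/6241)b + 97680/6241. Dividing through by 48840/6241 gives the monic gcd b + 2.

2 + b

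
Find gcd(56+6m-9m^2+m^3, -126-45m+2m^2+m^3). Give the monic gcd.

-7+m

Euclidean algorithm in ℚ[m]:
  m^3-9m^2+6m+56 = (m^3+2m^2-45m-126) + (-11m^2+51m+182)
  m^3+2m^2-45m-126 = (-(1/11)m-73/121)(-11m^2+51m+182) + ((280/121)m-1960/121)
  -11m^2+51m+182 = (-(1331/280)m-1573/140)((280/121)m-1960/121) + (0)
Last nonzero remainder: (280/121)m-1960/121. Dividing through by 280/121 gives the monic gcd m-7.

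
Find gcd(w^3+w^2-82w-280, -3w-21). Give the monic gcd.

w+7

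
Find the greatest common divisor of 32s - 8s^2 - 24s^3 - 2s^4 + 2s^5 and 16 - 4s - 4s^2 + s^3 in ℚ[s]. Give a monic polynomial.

-8 - 2s + s^2

By polynomial division,
  2s^5 - 2s^4 - 24s^3 - 8s^2 + 32s = (2s^2 + 6s + 8)(s^3 - 4s^2 - 4s + 16) + (16s^2 - 32s - 128)
  s^3 - 4s^2 - 4s + 16 = ((1/16)s - 1/8)(16s^2 - 32s - 128) + (0)
Last nonzero remainder: 16s^2 - 32s - 128. Dividing through by 16 gives the monic gcd s^2 - 2s - 8.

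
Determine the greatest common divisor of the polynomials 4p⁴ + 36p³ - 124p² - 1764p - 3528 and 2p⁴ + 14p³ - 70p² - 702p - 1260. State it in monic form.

p³ + 2p² - 45p - 126

Euclidean algorithm in ℚ[p]:
  4p⁴ + 36p³ - 124p² - 1764p - 3528 = (2)(2p⁴ + 14p³ - 70p² - 702p - 1260) + (8p³ + 16p² - 360p - 1008)
  2p⁴ + 14p³ - 70p² - 702p - 1260 = ((1/4)p + 5/4)(8p³ + 16p² - 360p - 1008) + (0)
Last nonzero remainder: 8p³ + 16p² - 360p - 1008. Dividing through by 8 gives the monic gcd p³ + 2p² - 45p - 126.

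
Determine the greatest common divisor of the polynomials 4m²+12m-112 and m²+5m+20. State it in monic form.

Repeated division with remainder:
  4m²+12m-112 = (4)(m²+5m+20) + (-8m-192)
  m²+5m+20 = (-(1/8)m+19/8)(-8m-192) + (476)
  -8m-192 = (-(2/119)m-48/119)(476) + (0)
The last nonzero remainder is the constant 476, so the polynomials are coprime and gcd = 1.

1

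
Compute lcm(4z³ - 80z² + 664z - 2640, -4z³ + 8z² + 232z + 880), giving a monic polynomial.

z⁵ - 12z⁴ + 28z³ + 228z² - 1628z - 14520

By polynomial division,
  4z³ - 80z² + 664z - 2640 = (-1)(-4z³ + 8z² + 232z + 880) + (-72z² + 896z - 1760)
  -4z³ + 8z² + 232z + 880 = ((1/18)z + 47/81)(-72z² + 896z - 1760) + (-(15400/81)z + 154000/81)
  -72z² + 896z - 1760 = ((729/1925)z - 162/175)(-(15400/81)z + 154000/81) + (0)
Last nonzero remainder: -(15400/81)z + 154000/81. Dividing through by -15400/81 gives the monic gcd z - 10.
Then lcm(f, g) = f·g / gcd(f, g); expanding and making the result monic gives the answer.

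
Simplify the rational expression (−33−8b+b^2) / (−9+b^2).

Euclidean algorithm in ℚ[b]:
  b^2−8b−33 = (b^2−9) + (−8b−24)
  b^2−9 = (−(1/8)b+3/8)(−8b−24) + (0)
Last nonzero remainder: −8b−24. Dividing through by −8 gives the monic gcd b+3.
Cancel b+3 from numerator and denominator to get the reduced form.

(−11+b)/(−3+b)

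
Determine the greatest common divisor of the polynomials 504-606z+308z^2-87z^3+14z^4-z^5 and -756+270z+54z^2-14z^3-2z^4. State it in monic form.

9-6z+z^2

Euclidean algorithm in ℚ[z]:
  -z^5+14z^4-87z^3+308z^2-606z+504 = ((1/2)z-21/2)(-2z^4-14z^3+54z^2+270z-756) + (-261z^3+740z^2+2607z-7434)
  -2z^4-14z^3+54z^2+270z-756 = ((2/261)z+5134/68121)(-261z^3+740z^2+2607z-7434) + (-(1481480/68121)z^2+(2962960/22707)z-1481480/7569)
  -261z^3+740z^2+2607z-7434 = ((17779581/1481480)z+4019139/105820)(-(1481480/68121)z^2+(2962960/22707)z-1481480/7569) + (0)
Last nonzero remainder: -(1481480/68121)z^2+(2962960/22707)z-1481480/7569. Dividing through by -1481480/68121 gives the monic gcd z^2-6z+9.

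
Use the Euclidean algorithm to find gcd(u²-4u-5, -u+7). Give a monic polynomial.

1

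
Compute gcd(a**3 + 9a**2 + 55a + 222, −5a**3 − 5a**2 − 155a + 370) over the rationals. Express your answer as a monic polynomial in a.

a**2 + 3a + 37

By polynomial division,
  a**3 + 9a**2 + 55a + 222 = (−1/5)(−5a**3 − 5a**2 − 155a + 370) + (8a**2 + 24a + 296)
  −5a**3 − 5a**2 − 155a + 370 = (−(5/8)a + 5/4)(8a**2 + 24a + 296) + (0)
Last nonzero remainder: 8a**2 + 24a + 296. Dividing through by 8 gives the monic gcd a**2 + 3a + 37.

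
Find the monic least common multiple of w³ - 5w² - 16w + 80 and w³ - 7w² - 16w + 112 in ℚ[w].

w⁴ - 12w³ + 19w² + 192w - 560

Apply the Euclidean algorithm:
  w³ - 5w² - 16w + 80 = (w³ - 7w² - 16w + 112) + (2w² - 32)
  w³ - 7w² - 16w + 112 = ((1/2)w - 7/2)(2w² - 32) + (0)
Last nonzero remainder: 2w² - 32. Dividing through by 2 gives the monic gcd w² - 16.
Then lcm(f, g) = f·g / gcd(f, g); expanding and making the result monic gives the answer.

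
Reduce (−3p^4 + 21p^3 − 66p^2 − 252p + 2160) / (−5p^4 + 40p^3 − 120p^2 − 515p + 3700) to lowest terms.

(3p^2 − 18p + 108)/(5p^2 − 35p + 185)

Repeated division with remainder:
  −3p^4 + 21p^3 − 66p^2 − 252p + 2160 = (3/5)(−5p^4 + 40p^3 − 120p^2 − 515p + 3700) + (−3p^3 + 6p^2 + 57p − 60)
  −5p^4 + 40p^3 − 120p^2 − 515p + 3700 = ((5/3)p − 10)(−3p^3 + 6p^2 + 57p − 60) + (−155p^2 + 155p + 3100)
  −3p^3 + 6p^2 + 57p − 60 = ((3/155)p − 3/155)(−155p^2 + 155p + 3100) + (0)
Last nonzero remainder: −155p^2 + 155p + 3100. Dividing through by −155 gives the monic gcd p^2 − p − 20.
Cancel p^2 − p − 20 from numerator and denominator to get the reduced form.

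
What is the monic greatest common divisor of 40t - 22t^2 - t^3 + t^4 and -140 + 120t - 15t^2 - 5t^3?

Repeated division with remainder:
  t^4 - t^3 - 22t^2 + 40t = (-(1/5)t + 4/5)(-5t^3 - 15t^2 + 120t - 140) + (14t^2 - 84t + 112)
  -5t^3 - 15t^2 + 120t - 140 = (-(5/14)t - 45/14)(14t^2 - 84t + 112) + (-110t + 220)
  14t^2 - 84t + 112 = (-(7/55)t + 28/55)(-110t + 220) + (0)
Last nonzero remainder: -110t + 220. Dividing through by -110 gives the monic gcd t - 2.

-2 + t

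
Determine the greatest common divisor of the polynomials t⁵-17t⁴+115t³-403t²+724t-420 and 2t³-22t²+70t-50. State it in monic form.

t²-6t+5

Repeated division with remainder:
  t⁵-17t⁴+115t³-403t²+724t-420 = ((1/2)t²-3t+7)(2t³-22t²+70t-50) + (-14t²+84t-70)
  2t³-22t²+70t-50 = (-(1/7)t+5/7)(-14t²+84t-70) + (0)
Last nonzero remainder: -14t²+84t-70. Dividing through by -14 gives the monic gcd t²-6t+5.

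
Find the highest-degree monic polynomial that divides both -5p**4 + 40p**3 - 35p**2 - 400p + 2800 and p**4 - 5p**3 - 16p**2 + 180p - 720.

By polynomial division,
  -5p**4 + 40p**3 - 35p**2 - 400p + 2800 = (-5)(p**4 - 5p**3 - 16p**2 + 180p - 720) + (15p**3 - 115p**2 + 500p - 800)
  p**4 - 5p**3 - 16p**2 + 180p - 720 = ((1/15)p + 8/45)(15p**3 - 115p**2 + 500p - 800) + (-(260/9)p**2 + (1300/9)p - 5200/9)
  15p**3 - 115p**2 + 500p - 800 = (-(27/52)p + 18/13)(-(260/9)p**2 + (1300/9)p - 5200/9) + (0)
Last nonzero remainder: -(260/9)p**2 + (1300/9)p - 5200/9. Dividing through by -260/9 gives the monic gcd p**2 - 5p + 20.

p**2 - 5p + 20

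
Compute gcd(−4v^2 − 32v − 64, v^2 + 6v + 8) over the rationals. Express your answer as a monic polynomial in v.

v + 4

Apply the Euclidean algorithm:
  −4v^2 − 32v − 64 = (−4)(v^2 + 6v + 8) + (−8v − 32)
  v^2 + 6v + 8 = (−(1/8)v − 1/4)(−8v − 32) + (0)
Last nonzero remainder: −8v − 32. Dividing through by −8 gives the monic gcd v + 4.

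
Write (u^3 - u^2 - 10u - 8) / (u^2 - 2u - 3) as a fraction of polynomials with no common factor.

Apply the Euclidean algorithm:
  u^3 - u^2 - 10u - 8 = (u + 1)(u^2 - 2u - 3) + (-5u - 5)
  u^2 - 2u - 3 = (-(1/5)u + 3/5)(-5u - 5) + (0)
Last nonzero remainder: -5u - 5. Dividing through by -5 gives the monic gcd u + 1.
Cancel u + 1 from numerator and denominator to get the reduced form.

(u^2 - 2u - 8)/(u - 3)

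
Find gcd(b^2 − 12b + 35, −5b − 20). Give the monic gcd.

1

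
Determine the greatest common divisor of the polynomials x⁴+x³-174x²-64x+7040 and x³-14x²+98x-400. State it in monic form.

x-8

Apply the Euclidean algorithm:
  x⁴+x³-174x²-64x+7040 = (x+15)(x³-14x²+98x-400) + (-62x²-1134x+13040)
  x³-14x²+98x-400 = (-(1/62)x+1001/1922)(-62x²-1134x+13040) + ((863865/961)x-6910920/961)
  -62x²-1134x+13040 = (-(59582/863865)x-313286/172773)((863865/961)x-6910920/961) + (0)
Last nonzero remainder: (863865/961)x-6910920/961. Dividing through by 863865/961 gives the monic gcd x-8.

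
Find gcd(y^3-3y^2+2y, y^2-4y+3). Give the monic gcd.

Repeated division with remainder:
  y^3-3y^2+2y = (y+1)(y^2-4y+3) + (3y-3)
  y^2-4y+3 = ((1/3)y-1)(3y-3) + (0)
Last nonzero remainder: 3y-3. Dividing through by 3 gives the monic gcd y-1.

y-1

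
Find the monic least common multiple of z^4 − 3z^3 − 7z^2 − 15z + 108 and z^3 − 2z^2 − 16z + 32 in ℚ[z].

By polynomial division,
  z^4 − 3z^3 − 7z^2 − 15z + 108 = (z − 1)(z^3 − 2z^2 − 16z + 32) + (7z^2 − 63z + 140)
  z^3 − 2z^2 − 16z + 32 = ((1/7)z + 1)(7z^2 − 63z + 140) + (27z − 108)
  7z^2 − 63z + 140 = ((7/27)z − 35/27)(27z − 108) + (0)
Last nonzero remainder: 27z − 108. Dividing through by 27 gives the monic gcd z − 4.
Then lcm(f, g) = f·g / gcd(f, g); expanding and making the result monic gives the answer.

z^6 − z^5 − 21z^4 − 5z^3 + 134z^2 + 336z − 864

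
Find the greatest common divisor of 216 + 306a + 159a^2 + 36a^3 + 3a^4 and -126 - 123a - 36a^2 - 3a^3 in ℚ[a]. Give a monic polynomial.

6 + 5a + a^2

Repeated division with remainder:
  3a^4 + 36a^3 + 159a^2 + 306a + 216 = (-a)(-3a^3 - 36a^2 - 123a - 126) + (36a^2 + 180a + 216)
  -3a^3 - 36a^2 - 123a - 126 = (-(1/12)a - 7/12)(36a^2 + 180a + 216) + (0)
Last nonzero remainder: 36a^2 + 180a + 216. Dividing through by 36 gives the monic gcd a^2 + 5a + 6.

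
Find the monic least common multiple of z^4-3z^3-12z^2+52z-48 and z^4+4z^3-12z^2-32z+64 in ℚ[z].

Euclidean algorithm in ℚ[z]:
  z^4-3z^3-12z^2+52z-48 = (z^4+4z^3-12z^2-32z+64) + (-7z^3+84z-112)
  z^4+4z^3-12z^2-32z+64 = (-(1/7)z-4/7)(-7z^3+84z-112) + (0)
Last nonzero remainder: -7z^3+84z-112. Dividing through by -7 gives the monic gcd z^3-12z+16.
Then lcm(f, g) = f·g / gcd(f, g); expanding and making the result monic gives the answer.

z^5+z^4-24z^3+4z^2+160z-192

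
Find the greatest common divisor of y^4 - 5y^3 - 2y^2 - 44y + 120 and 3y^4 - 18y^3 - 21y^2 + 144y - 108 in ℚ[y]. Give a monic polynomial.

y^2 - 8y + 12

Apply the Euclidean algorithm:
  y^4 - 5y^3 - 2y^2 - 44y + 120 = (1/3)(3y^4 - 18y^3 - 21y^2 + 144y - 108) + (y^3 + 5y^2 - 92y + 156)
  3y^4 - 18y^3 - 21y^2 + 144y - 108 = (3y - 33)(y^3 + 5y^2 - 92y + 156) + (420y^2 - 3360y + 5040)
  y^3 + 5y^2 - 92y + 156 = ((1/420)y + 13/420)(420y^2 - 3360y + 5040) + (0)
Last nonzero remainder: 420y^2 - 3360y + 5040. Dividing through by 420 gives the monic gcd y^2 - 8y + 12.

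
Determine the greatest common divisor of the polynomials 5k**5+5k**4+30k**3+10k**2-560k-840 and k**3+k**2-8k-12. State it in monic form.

Euclidean algorithm in ℚ[k]:
  5k**5+5k**4+30k**3+10k**2-560k-840 = (5k**2+70)(k**3+k**2-8k-12) + (0)
The last nonzero remainder k**3+k**2-8k-12 is already monic.

k**3+k**2-8k-12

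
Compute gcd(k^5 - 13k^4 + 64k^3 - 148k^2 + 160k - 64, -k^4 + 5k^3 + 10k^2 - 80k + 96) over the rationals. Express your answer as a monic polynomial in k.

k^2 - 6k + 8

Repeated division with remainder:
  k^5 - 13k^4 + 64k^3 - 148k^2 + 160k - 64 = (-k + 8)(-k^4 + 5k^3 + 10k^2 - 80k + 96) + (34k^3 - 308k^2 + 896k - 832)
  -k^4 + 5k^3 + 10k^2 - 80k + 96 = (-(1/34)k - 69/578)(34k^3 - 308k^2 + 896k - 832) + (-(120/289)k^2 + (720/289)k - 960/289)
  34k^3 - 308k^2 + 896k - 832 = (-(4913/60)k + 3757/15)(-(120/289)k^2 + (720/289)k - 960/289) + (0)
Last nonzero remainder: -(120/289)k^2 + (720/289)k - 960/289. Dividing through by -120/289 gives the monic gcd k^2 - 6k + 8.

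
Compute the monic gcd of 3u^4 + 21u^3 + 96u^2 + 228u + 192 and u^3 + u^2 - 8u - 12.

Apply the Euclidean algorithm:
  3u^4 + 21u^3 + 96u^2 + 228u + 192 = (3u + 18)(u^3 + u^2 - 8u - 12) + (102u^2 + 408u + 408)
  u^3 + u^2 - 8u - 12 = ((1/102)u - 1/34)(102u^2 + 408u + 408) + (0)
Last nonzero remainder: 102u^2 + 408u + 408. Dividing through by 102 gives the monic gcd u^2 + 4u + 4.

u^2 + 4u + 4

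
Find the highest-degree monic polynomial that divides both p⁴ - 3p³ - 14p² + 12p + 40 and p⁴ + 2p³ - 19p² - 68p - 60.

p³ - p² - 16p - 20

Apply the Euclidean algorithm:
  p⁴ - 3p³ - 14p² + 12p + 40 = (p⁴ + 2p³ - 19p² - 68p - 60) + (-5p³ + 5p² + 80p + 100)
  p⁴ + 2p³ - 19p² - 68p - 60 = (-(1/5)p - 3/5)(-5p³ + 5p² + 80p + 100) + (0)
Last nonzero remainder: -5p³ + 5p² + 80p + 100. Dividing through by -5 gives the monic gcd p³ - p² - 16p - 20.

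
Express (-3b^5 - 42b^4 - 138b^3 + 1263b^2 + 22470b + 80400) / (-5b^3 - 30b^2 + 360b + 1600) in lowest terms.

(3b^3 + 36b^2 + 306b + 1005)/(5b + 20)

Repeated division with remainder:
  -3b^5 - 42b^4 - 138b^3 + 1263b^2 + 22470b + 80400 = ((3/5)b^2 + (24/5)b + 42)(-5b^3 - 30b^2 + 360b + 1600) + (-165b^2 - 330b + 13200)
  -5b^3 - 30b^2 + 360b + 1600 = ((1/33)b + 4/33)(-165b^2 - 330b + 13200) + (0)
Last nonzero remainder: -165b^2 - 330b + 13200. Dividing through by -165 gives the monic gcd b^2 + 2b - 80.
Cancel b^2 + 2b - 80 from numerator and denominator to get the reduced form.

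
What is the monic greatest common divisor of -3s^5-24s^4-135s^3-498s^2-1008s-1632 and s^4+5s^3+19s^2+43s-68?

s^3+6s^2+25s+68

Repeated division with remainder:
  -3s^5-24s^4-135s^3-498s^2-1008s-1632 = (-3s-9)(s^4+5s^3+19s^2+43s-68) + (-33s^3-198s^2-825s-2244)
  s^4+5s^3+19s^2+43s-68 = (-(1/33)s+1/33)(-33s^3-198s^2-825s-2244) + (0)
Last nonzero remainder: -33s^3-198s^2-825s-2244. Dividing through by -33 gives the monic gcd s^3+6s^2+25s+68.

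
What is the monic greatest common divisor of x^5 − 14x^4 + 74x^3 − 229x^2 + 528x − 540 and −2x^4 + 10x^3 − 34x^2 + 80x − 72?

Apply the Euclidean algorithm:
  x^5 − 14x^4 + 74x^3 − 229x^2 + 528x − 540 = (−(1/2)x + 9/2)(−2x^4 + 10x^3 − 34x^2 + 80x − 72) + (12x^3 − 36x^2 + 132x − 216)
  −2x^4 + 10x^3 − 34x^2 + 80x − 72 = (−(1/6)x + 1/3)(12x^3 − 36x^2 + 132x − 216) + (0)
Last nonzero remainder: 12x^3 − 36x^2 + 132x − 216. Dividing through by 12 gives the monic gcd x^3 − 3x^2 + 11x − 18.

x^3 − 3x^2 + 11x − 18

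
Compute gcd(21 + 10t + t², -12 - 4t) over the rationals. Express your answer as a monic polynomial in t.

3 + t

By polynomial division,
  t² + 10t + 21 = (-(1/4)t - 7/4)(-4t - 12) + (0)
Last nonzero remainder: -4t - 12. Dividing through by -4 gives the monic gcd t + 3.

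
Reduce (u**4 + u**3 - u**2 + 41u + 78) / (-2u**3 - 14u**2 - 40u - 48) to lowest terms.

Repeated division with remainder:
  u**4 + u**3 - u**2 + 41u + 78 = (-(1/2)u + 3)(-2u**3 - 14u**2 - 40u - 48) + (21u**2 + 137u + 222)
  -2u**3 - 14u**2 - 40u - 48 = (-(2/21)u - 20/441)(21u**2 + 137u + 222) + (-(5576/441)u - 5576/147)
  21u**2 + 137u + 222 = (-(9261/5576)u - 16317/2788)(-(5576/441)u - 5576/147) + (0)
Last nonzero remainder: -(5576/441)u - 5576/147. Dividing through by -5576/441 gives the monic gcd u + 3.
Cancel u + 3 from numerator and denominator to get the reduced form.

(-u**3 + 2u**2 - 5u - 26)/(2u**2 + 8u + 16)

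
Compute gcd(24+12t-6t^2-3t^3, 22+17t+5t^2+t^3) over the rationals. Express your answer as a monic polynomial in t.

2+t

Euclidean algorithm in ℚ[t]:
  -3t^3-6t^2+12t+24 = (-3)(t^3+5t^2+17t+22) + (9t^2+63t+90)
  t^3+5t^2+17t+22 = ((1/9)t-2/9)(9t^2+63t+90) + (21t+42)
  9t^2+63t+90 = ((3/7)t+15/7)(21t+42) + (0)
Last nonzero remainder: 21t+42. Dividing through by 21 gives the monic gcd t+2.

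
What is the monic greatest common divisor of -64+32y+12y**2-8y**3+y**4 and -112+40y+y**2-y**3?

Euclidean algorithm in ℚ[y]:
  y**4-8y**3+12y**2+32y-64 = (-y+7)(-y**3+y**2+40y-112) + (45y**2-360y+720)
  -y**3+y**2+40y-112 = (-(1/45)y-7/45)(45y**2-360y+720) + (0)
Last nonzero remainder: 45y**2-360y+720. Dividing through by 45 gives the monic gcd y**2-8y+16.

16-8y+y**2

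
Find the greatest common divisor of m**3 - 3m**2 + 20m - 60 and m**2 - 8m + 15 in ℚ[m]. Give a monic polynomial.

m - 3

By polynomial division,
  m**3 - 3m**2 + 20m - 60 = (m + 5)(m**2 - 8m + 15) + (45m - 135)
  m**2 - 8m + 15 = ((1/45)m - 1/9)(45m - 135) + (0)
Last nonzero remainder: 45m - 135. Dividing through by 45 gives the monic gcd m - 3.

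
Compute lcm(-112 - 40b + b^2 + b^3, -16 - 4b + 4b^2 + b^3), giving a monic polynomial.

448 + 160b - 116b^2 - 44b^3 + b^4 + b^5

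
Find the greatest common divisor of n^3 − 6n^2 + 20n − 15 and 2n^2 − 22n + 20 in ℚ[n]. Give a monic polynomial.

Apply the Euclidean algorithm:
  n^3 − 6n^2 + 20n − 15 = ((1/2)n + 5/2)(2n^2 − 22n + 20) + (65n − 65)
  2n^2 − 22n + 20 = ((2/65)n − 4/13)(65n − 65) + (0)
Last nonzero remainder: 65n − 65. Dividing through by 65 gives the monic gcd n − 1.

n − 1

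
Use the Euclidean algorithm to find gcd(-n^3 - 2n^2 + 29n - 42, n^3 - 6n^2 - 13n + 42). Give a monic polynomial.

n - 2

Repeated division with remainder:
  -n^3 - 2n^2 + 29n - 42 = (-1)(n^3 - 6n^2 - 13n + 42) + (-8n^2 + 16n)
  n^3 - 6n^2 - 13n + 42 = (-(1/8)n + 1/2)(-8n^2 + 16n) + (-21n + 42)
  -8n^2 + 16n = ((8/21)n)(-21n + 42) + (0)
Last nonzero remainder: -21n + 42. Dividing through by -21 gives the monic gcd n - 2.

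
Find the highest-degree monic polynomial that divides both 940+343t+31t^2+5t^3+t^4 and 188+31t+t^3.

By polynomial division,
  t^4+5t^3+31t^2+343t+940 = (t+5)(t^3+31t+188) + (0)
The last nonzero remainder t^3+31t+188 is already monic.

188+31t+t^3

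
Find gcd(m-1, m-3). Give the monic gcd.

Euclidean algorithm in ℚ[m]:
  m-1 = (m-3) + (2)
  m-3 = ((1/2)m-3/2)(2) + (0)
The last nonzero remainder is the constant 2, so the polynomials are coprime and gcd = 1.

1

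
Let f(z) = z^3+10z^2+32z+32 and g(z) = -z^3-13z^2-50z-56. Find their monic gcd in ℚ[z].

z^2+6z+8

Repeated division with remainder:
  z^3+10z^2+32z+32 = (-1)(-z^3-13z^2-50z-56) + (-3z^2-18z-24)
  -z^3-13z^2-50z-56 = ((1/3)z+7/3)(-3z^2-18z-24) + (0)
Last nonzero remainder: -3z^2-18z-24. Dividing through by -3 gives the monic gcd z^2+6z+8.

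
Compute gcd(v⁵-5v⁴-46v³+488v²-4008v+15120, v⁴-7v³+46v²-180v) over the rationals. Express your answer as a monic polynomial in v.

v²-2v+36

By polynomial division,
  v⁵-5v⁴-46v³+488v²-4008v+15120 = (v+2)(v⁴-7v³+46v²-180v) + (-78v³+576v²-3648v+15120)
  v⁴-7v³+46v²-180v = (-(1/78)v-5/1014)(-78v³+576v²-3648v+15120) + ((350/169)v²-(700/169)v+12600/169)
  -78v³+576v²-3648v+15120 = (-(6591/175)v+1014/5)((350/169)v²-(700/169)v+12600/169) + (0)
Last nonzero remainder: (350/169)v²-(700/169)v+12600/169. Dividing through by 350/169 gives the monic gcd v²-2v+36.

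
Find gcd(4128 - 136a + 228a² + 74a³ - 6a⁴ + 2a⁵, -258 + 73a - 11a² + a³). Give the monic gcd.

43 - 5a + a²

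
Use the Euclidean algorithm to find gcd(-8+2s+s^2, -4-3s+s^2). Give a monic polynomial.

1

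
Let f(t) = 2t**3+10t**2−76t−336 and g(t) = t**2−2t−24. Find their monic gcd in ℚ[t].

t**2−2t−24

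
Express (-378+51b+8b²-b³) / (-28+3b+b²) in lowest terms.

(-54+15b-b²)/(-4+b)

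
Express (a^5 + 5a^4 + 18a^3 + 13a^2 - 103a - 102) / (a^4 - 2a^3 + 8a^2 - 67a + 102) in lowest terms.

(a^2 + 4a + 3)/(a - 3)

Apply the Euclidean algorithm:
  a^5 + 5a^4 + 18a^3 + 13a^2 - 103a - 102 = (a + 7)(a^4 - 2a^3 + 8a^2 - 67a + 102) + (24a^3 + 24a^2 + 264a - 816)
  a^4 - 2a^3 + 8a^2 - 67a + 102 = ((1/24)a - 1/8)(24a^3 + 24a^2 + 264a - 816) + (0)
Last nonzero remainder: 24a^3 + 24a^2 + 264a - 816. Dividing through by 24 gives the monic gcd a^3 + a^2 + 11a - 34.
Cancel a^3 + a^2 + 11a - 34 from numerator and denominator to get the reduced form.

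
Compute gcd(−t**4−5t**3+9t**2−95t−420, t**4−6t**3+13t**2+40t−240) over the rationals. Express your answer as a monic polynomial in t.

Repeated division with remainder:
  −t**4−5t**3+9t**2−95t−420 = (−1)(t**4−6t**3+13t**2+40t−240) + (−11t**3+22t**2−55t−660)
  t**4−6t**3+13t**2+40t−240 = (−(1/11)t+4/11)(−11t**3+22t**2−55t−660) + (0)
Last nonzero remainder: −11t**3+22t**2−55t−660. Dividing through by −11 gives the monic gcd t**3−2t**2+5t+60.

t**3−2t**2+5t+60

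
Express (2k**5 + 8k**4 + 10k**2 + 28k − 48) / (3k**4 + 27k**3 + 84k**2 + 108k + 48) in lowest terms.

Repeated division with remainder:
  2k**5 + 8k**4 + 10k**2 + 28k − 48 = ((2/3)k − 10/3)(3k**4 + 27k**3 + 84k**2 + 108k + 48) + (34k**3 + 218k**2 + 356k + 112)
  3k**4 + 27k**3 + 84k**2 + 108k + 48 = ((3/34)k + 66/289)(34k**3 + 218k**2 + 356k + 112) + ((810/289)k**2 + (4860/289)k + 6480/289)
  34k**3 + 218k**2 + 356k + 112 = ((4913/405)k + 2023/405)((810/289)k**2 + (4860/289)k + 6480/289) + (0)
Last nonzero remainder: (810/289)k**2 + (4860/289)k + 6480/289. Dividing through by 810/289 gives the monic gcd k**2 + 6k + 8.
Cancel k**2 + 6k + 8 from numerator and denominator to get the reduced form.

(2k**3 − 4k**2 + 8k − 6)/(3k**2 + 9k + 6)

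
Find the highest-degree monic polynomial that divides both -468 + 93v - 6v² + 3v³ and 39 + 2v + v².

Apply the Euclidean algorithm:
  3v³ - 6v² + 93v - 468 = (3v - 12)(v² + 2v + 39) + (0)
The last nonzero remainder v² + 2v + 39 is already monic.

39 + 2v + v²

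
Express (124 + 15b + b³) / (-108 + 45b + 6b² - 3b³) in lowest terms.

(-31 + 4b - b²)/(27 - 18b + 3b²)

Repeated division with remainder:
  b³ + 15b + 124 = (-1/3)(-3b³ + 6b² + 45b - 108) + (2b² + 30b + 88)
  -3b³ + 6b² + 45b - 108 = (-(3/2)b + 51/2)(2b² + 30b + 88) + (-588b - 2352)
  2b² + 30b + 88 = (-(1/294)b - 11/294)(-588b - 2352) + (0)
Last nonzero remainder: -588b - 2352. Dividing through by -588 gives the monic gcd b + 4.
Cancel b + 4 from numerator and denominator to get the reduced form.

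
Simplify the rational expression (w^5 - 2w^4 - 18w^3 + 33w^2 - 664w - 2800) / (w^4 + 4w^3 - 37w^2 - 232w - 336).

(w^2 - 3w + 25)/(w + 3)

Apply the Euclidean algorithm:
  w^5 - 2w^4 - 18w^3 + 33w^2 - 664w - 2800 = (w - 6)(w^4 + 4w^3 - 37w^2 - 232w - 336) + (43w^3 + 43w^2 - 1720w - 4816)
  w^4 + 4w^3 - 37w^2 - 232w - 336 = ((1/43)w + 3/43)(43w^3 + 43w^2 - 1720w - 4816) + (0)
Last nonzero remainder: 43w^3 + 43w^2 - 1720w - 4816. Dividing through by 43 gives the monic gcd w^3 + w^2 - 40w - 112.
Cancel w^3 + w^2 - 40w - 112 from numerator and denominator to get the reduced form.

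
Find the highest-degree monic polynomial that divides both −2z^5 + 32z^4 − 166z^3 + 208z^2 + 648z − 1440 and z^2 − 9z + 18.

z^2 − 9z + 18

Repeated division with remainder:
  −2z^5 + 32z^4 − 166z^3 + 208z^2 + 648z − 1440 = (−2z^3 + 14z^2 − 4z − 80)(z^2 − 9z + 18) + (0)
The last nonzero remainder z^2 − 9z + 18 is already monic.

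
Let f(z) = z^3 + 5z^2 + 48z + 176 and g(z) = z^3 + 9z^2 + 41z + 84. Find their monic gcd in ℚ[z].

By polynomial division,
  z^3 + 5z^2 + 48z + 176 = (z^3 + 9z^2 + 41z + 84) + (−4z^2 + 7z + 92)
  z^3 + 9z^2 + 41z + 84 = (−(1/4)z − 43/16)(−4z^2 + 7z + 92) + ((1325/16)z + 1325/4)
  −4z^2 + 7z + 92 = (−(64/1325)z + 368/1325)((1325/16)z + 1325/4) + (0)
Last nonzero remainder: (1325/16)z + 1325/4. Dividing through by 1325/16 gives the monic gcd z + 4.

z + 4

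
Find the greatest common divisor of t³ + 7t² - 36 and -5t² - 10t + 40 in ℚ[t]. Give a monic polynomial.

t - 2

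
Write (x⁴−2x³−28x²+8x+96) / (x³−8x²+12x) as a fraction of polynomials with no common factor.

Apply the Euclidean algorithm:
  x⁴−2x³−28x²+8x+96 = (x+6)(x³−8x²+12x) + (8x²−64x+96)
  x³−8x²+12x = ((1/8)x)(8x²−64x+96) + (0)
Last nonzero remainder: 8x²−64x+96. Dividing through by 8 gives the monic gcd x²−8x+12.
Cancel x²−8x+12 from numerator and denominator to get the reduced form.

(x²+6x+8)/(x)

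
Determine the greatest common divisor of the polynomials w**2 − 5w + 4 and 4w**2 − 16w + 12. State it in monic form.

w − 1

By polynomial division,
  w**2 − 5w + 4 = (1/4)(4w**2 − 16w + 12) + (−w + 1)
  4w**2 − 16w + 12 = (−4w + 12)(−w + 1) + (0)
Last nonzero remainder: −w + 1. Dividing through by −1 gives the monic gcd w − 1.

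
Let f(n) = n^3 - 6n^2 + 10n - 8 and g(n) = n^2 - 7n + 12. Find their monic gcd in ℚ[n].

n - 4

Apply the Euclidean algorithm:
  n^3 - 6n^2 + 10n - 8 = (n + 1)(n^2 - 7n + 12) + (5n - 20)
  n^2 - 7n + 12 = ((1/5)n - 3/5)(5n - 20) + (0)
Last nonzero remainder: 5n - 20. Dividing through by 5 gives the monic gcd n - 4.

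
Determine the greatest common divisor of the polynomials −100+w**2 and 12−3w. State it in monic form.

1

Repeated division with remainder:
  w**2−100 = (−(1/3)w−4/3)(−3w+12) + (−84)
  −3w+12 = ((1/28)w−1/7)(−84) + (0)
The last nonzero remainder is the constant −84, so the polynomials are coprime and gcd = 1.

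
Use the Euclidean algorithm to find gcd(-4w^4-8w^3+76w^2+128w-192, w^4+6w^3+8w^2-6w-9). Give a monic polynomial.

Apply the Euclidean algorithm:
  -4w^4-8w^3+76w^2+128w-192 = (-4)(w^4+6w^3+8w^2-6w-9) + (16w^3+108w^2+104w-228)
  w^4+6w^3+8w^2-6w-9 = ((1/16)w-3/64)(16w^3+108w^2+104w-228) + ((105/16)w^2+(105/8)w-315/16)
  16w^3+108w^2+104w-228 = ((256/105)w+1216/105)((105/16)w^2+(105/8)w-315/16) + (0)
Last nonzero remainder: (105/16)w^2+(105/8)w-315/16. Dividing through by 105/16 gives the monic gcd w^2+2w-3.

w^2+2w-3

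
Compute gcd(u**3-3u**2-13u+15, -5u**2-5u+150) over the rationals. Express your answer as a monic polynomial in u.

u-5

Euclidean algorithm in ℚ[u]:
  u**3-3u**2-13u+15 = (-(1/5)u+4/5)(-5u**2-5u+150) + (21u-105)
  -5u**2-5u+150 = (-(5/21)u-10/7)(21u-105) + (0)
Last nonzero remainder: 21u-105. Dividing through by 21 gives the monic gcd u-5.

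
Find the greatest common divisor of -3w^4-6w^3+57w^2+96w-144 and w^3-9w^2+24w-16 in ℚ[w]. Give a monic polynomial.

w^2-5w+4

By polynomial division,
  -3w^4-6w^3+57w^2+96w-144 = (-3w-33)(w^3-9w^2+24w-16) + (-168w^2+840w-672)
  w^3-9w^2+24w-16 = (-(1/168)w+1/42)(-168w^2+840w-672) + (0)
Last nonzero remainder: -168w^2+840w-672. Dividing through by -168 gives the monic gcd w^2-5w+4.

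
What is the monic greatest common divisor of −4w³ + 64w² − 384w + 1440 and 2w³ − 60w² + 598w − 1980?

w − 10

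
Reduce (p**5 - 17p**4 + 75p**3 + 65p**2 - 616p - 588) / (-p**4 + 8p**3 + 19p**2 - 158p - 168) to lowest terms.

(-p**2 + 5p + 14)/(p + 4)

Euclidean algorithm in ℚ[p]:
  p**5 - 17p**4 + 75p**3 + 65p**2 - 616p - 588 = (-p + 9)(-p**4 + 8p**3 + 19p**2 - 158p - 168) + (22p**3 - 264p**2 + 638p + 924)
  -p**4 + 8p**3 + 19p**2 - 158p - 168 = (-(1/22)p - 2/11)(22p**3 - 264p**2 + 638p + 924) + (0)
Last nonzero remainder: 22p**3 - 264p**2 + 638p + 924. Dividing through by 22 gives the monic gcd p**3 - 12p**2 + 29p + 42.
Cancel p**3 - 12p**2 + 29p + 42 from numerator and denominator to get the reduced form.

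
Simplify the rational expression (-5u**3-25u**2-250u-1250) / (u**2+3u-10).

Euclidean algorithm in ℚ[u]:
  -5u**3-25u**2-250u-1250 = (-5u-10)(u**2+3u-10) + (-270u-1350)
  u**2+3u-10 = (-(1/270)u+1/135)(-270u-1350) + (0)
Last nonzero remainder: -270u-1350. Dividing through by -270 gives the monic gcd u+5.
Cancel u+5 from numerator and denominator to get the reduced form.

(-5u**2-250)/(u-2)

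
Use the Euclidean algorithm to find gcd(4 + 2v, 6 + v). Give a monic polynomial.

Euclidean algorithm in ℚ[v]:
  2v + 4 = (2)(v + 6) + (-8)
  v + 6 = (-(1/8)v - 3/4)(-8) + (0)
The last nonzero remainder is the constant -8, so the polynomials are coprime and gcd = 1.

1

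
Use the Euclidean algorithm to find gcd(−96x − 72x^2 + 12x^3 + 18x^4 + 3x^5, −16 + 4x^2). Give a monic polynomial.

−4 + x^2

Repeated division with remainder:
  3x^5 + 18x^4 + 12x^3 − 72x^2 − 96x = ((3/4)x^3 + (9/2)x^2 + 6x)(4x^2 − 16) + (0)
Last nonzero remainder: 4x^2 − 16. Dividing through by 4 gives the monic gcd x^2 − 4.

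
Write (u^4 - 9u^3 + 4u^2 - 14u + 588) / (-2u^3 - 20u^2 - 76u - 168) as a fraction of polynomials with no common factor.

By polynomial division,
  u^4 - 9u^3 + 4u^2 - 14u + 588 = (-(1/2)u + 19/2)(-2u^3 - 20u^2 - 76u - 168) + (156u^2 + 624u + 2184)
  -2u^3 - 20u^2 - 76u - 168 = (-(1/78)u - 1/13)(156u^2 + 624u + 2184) + (0)
Last nonzero remainder: 156u^2 + 624u + 2184. Dividing through by 156 gives the monic gcd u^2 + 4u + 14.
Cancel u^2 + 4u + 14 from numerator and denominator to get the reduced form.

(-u^2 + 13u - 42)/(2u + 12)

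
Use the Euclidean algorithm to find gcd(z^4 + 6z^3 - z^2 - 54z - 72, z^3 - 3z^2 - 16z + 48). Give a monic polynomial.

Repeated division with remainder:
  z^4 + 6z^3 - z^2 - 54z - 72 = (z + 9)(z^3 - 3z^2 - 16z + 48) + (42z^2 + 42z - 504)
  z^3 - 3z^2 - 16z + 48 = ((1/42)z - 2/21)(42z^2 + 42z - 504) + (0)
Last nonzero remainder: 42z^2 + 42z - 504. Dividing through by 42 gives the monic gcd z^2 + z - 12.

z^2 + z - 12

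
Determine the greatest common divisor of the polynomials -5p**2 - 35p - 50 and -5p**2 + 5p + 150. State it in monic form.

Apply the Euclidean algorithm:
  -5p**2 - 35p - 50 = (-5p**2 + 5p + 150) + (-40p - 200)
  -5p**2 + 5p + 150 = ((1/8)p - 3/4)(-40p - 200) + (0)
Last nonzero remainder: -40p - 200. Dividing through by -40 gives the monic gcd p + 5.

p + 5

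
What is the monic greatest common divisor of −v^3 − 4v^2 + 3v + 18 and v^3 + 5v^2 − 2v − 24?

v^2 + v − 6

Apply the Euclidean algorithm:
  −v^3 − 4v^2 + 3v + 18 = (−1)(v^3 + 5v^2 − 2v − 24) + (v^2 + v − 6)
  v^3 + 5v^2 − 2v − 24 = (v + 4)(v^2 + v − 6) + (0)
The last nonzero remainder v^2 + v − 6 is already monic.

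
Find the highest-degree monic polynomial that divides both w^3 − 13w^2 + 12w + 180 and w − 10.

Repeated division with remainder:
  w^3 − 13w^2 + 12w + 180 = (w^2 − 3w − 18)(w − 10) + (0)
The last nonzero remainder w − 10 is already monic.

w − 10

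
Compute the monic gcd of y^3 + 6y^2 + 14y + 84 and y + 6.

y + 6

Apply the Euclidean algorithm:
  y^3 + 6y^2 + 14y + 84 = (y^2 + 14)(y + 6) + (0)
The last nonzero remainder y + 6 is already monic.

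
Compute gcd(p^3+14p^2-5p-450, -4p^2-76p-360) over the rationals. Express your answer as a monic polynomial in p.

p^2+19p+90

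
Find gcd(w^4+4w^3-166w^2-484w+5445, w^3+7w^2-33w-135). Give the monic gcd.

By polynomial division,
  w^4+4w^3-166w^2-484w+5445 = (w-3)(w^3+7w^2-33w-135) + (-112w^2-448w+5040)
  w^3+7w^2-33w-135 = (-(1/112)w-3/112)(-112w^2-448w+5040) + (0)
Last nonzero remainder: -112w^2-448w+5040. Dividing through by -112 gives the monic gcd w^2+4w-45.

w^2+4w-45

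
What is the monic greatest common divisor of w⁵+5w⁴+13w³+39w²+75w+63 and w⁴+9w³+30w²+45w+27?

w³+6w²+12w+9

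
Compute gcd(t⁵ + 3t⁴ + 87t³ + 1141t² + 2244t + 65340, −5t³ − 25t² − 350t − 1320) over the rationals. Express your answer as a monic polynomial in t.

t² + t + 66

Repeated division with remainder:
  t⁵ + 3t⁴ + 87t³ + 1141t² + 2244t + 65340 = (−(1/5)t² + (2/5)t − 27/5)(−5t³ − 25t² − 350t − 1320) + (882t² + 882t + 58212)
  −5t³ − 25t² − 350t − 1320 = (−(5/882)t − 10/441)(882t² + 882t + 58212) + (0)
Last nonzero remainder: 882t² + 882t + 58212. Dividing through by 882 gives the monic gcd t² + t + 66.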